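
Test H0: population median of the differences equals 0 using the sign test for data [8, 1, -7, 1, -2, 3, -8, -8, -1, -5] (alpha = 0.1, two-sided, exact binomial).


Step 1: Discard zero differences. Original n = 10; n_eff = number of nonzero differences = 10.
Nonzero differences (with sign): +8, +1, -7, +1, -2, +3, -8, -8, -1, -5
Step 2: Count signs: positive = 4, negative = 6.
Step 3: Under H0: P(positive) = 0.5, so the number of positives S ~ Bin(10, 0.5).
Step 4: Two-sided exact p-value = sum of Bin(10,0.5) probabilities at or below the observed probability = 0.753906.
Step 5: alpha = 0.1. fail to reject H0.

n_eff = 10, pos = 4, neg = 6, p = 0.753906, fail to reject H0.


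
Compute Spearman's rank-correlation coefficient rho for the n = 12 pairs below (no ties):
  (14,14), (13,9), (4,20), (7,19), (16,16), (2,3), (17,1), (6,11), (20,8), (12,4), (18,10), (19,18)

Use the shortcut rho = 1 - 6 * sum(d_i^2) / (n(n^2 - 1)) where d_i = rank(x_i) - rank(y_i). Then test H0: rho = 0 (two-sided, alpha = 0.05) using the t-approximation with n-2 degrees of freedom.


Step 1: Rank x and y separately (midranks; no ties here).
rank(x): 14->7, 13->6, 4->2, 7->4, 16->8, 2->1, 17->9, 6->3, 20->12, 12->5, 18->10, 19->11
rank(y): 14->8, 9->5, 20->12, 19->11, 16->9, 3->2, 1->1, 11->7, 8->4, 4->3, 10->6, 18->10
Step 2: d_i = R_x(i) - R_y(i); compute d_i^2.
  (7-8)^2=1, (6-5)^2=1, (2-12)^2=100, (4-11)^2=49, (8-9)^2=1, (1-2)^2=1, (9-1)^2=64, (3-7)^2=16, (12-4)^2=64, (5-3)^2=4, (10-6)^2=16, (11-10)^2=1
sum(d^2) = 318.
Step 3: rho = 1 - 6*318 / (12*(12^2 - 1)) = 1 - 1908/1716 = -0.111888.
Step 4: Under H0, t = rho * sqrt((n-2)/(1-rho^2)) = -0.3561 ~ t(10).
Step 5: Two-sided p-value from the t-distribution with 10 df = 0.729195.
Step 6: alpha = 0.05. fail to reject H0.

rho = -0.1119, p = 0.729195, fail to reject H0 at alpha = 0.05.


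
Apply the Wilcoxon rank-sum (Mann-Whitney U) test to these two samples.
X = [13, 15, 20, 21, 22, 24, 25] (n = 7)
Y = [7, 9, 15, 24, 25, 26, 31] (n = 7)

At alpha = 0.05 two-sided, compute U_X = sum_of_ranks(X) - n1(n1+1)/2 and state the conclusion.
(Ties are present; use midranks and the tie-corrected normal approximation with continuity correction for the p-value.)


Step 1: Combine and sort all 14 observations; assign midranks.
sorted (value, group): (7,Y), (9,Y), (13,X), (15,X), (15,Y), (20,X), (21,X), (22,X), (24,X), (24,Y), (25,X), (25,Y), (26,Y), (31,Y)
ranks: 7->1, 9->2, 13->3, 15->4.5, 15->4.5, 20->6, 21->7, 22->8, 24->9.5, 24->9.5, 25->11.5, 25->11.5, 26->13, 31->14
Step 2: Rank sum for X: R1 = 3 + 4.5 + 6 + 7 + 8 + 9.5 + 11.5 = 49.5.
Step 3: U_X = R1 - n1(n1+1)/2 = 49.5 - 7*8/2 = 49.5 - 28 = 21.5.
       U_Y = n1*n2 - U_X = 49 - 21.5 = 27.5.
Step 4: Ties are present, so use the tie-corrected normal approximation (with continuity correction) for the p-value.
Step 5: p-value = 0.748592; compare to alpha = 0.05. fail to reject H0.

U_X = 21.5, p = 0.748592, fail to reject H0 at alpha = 0.05.


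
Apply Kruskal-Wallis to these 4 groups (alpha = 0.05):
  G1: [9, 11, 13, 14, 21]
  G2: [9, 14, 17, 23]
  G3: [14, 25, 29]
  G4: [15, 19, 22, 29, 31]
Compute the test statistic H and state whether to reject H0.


Step 1: Combine all N = 17 observations and assign midranks.
sorted (value, group, rank): (9,G1,1.5), (9,G2,1.5), (11,G1,3), (13,G1,4), (14,G1,6), (14,G2,6), (14,G3,6), (15,G4,8), (17,G2,9), (19,G4,10), (21,G1,11), (22,G4,12), (23,G2,13), (25,G3,14), (29,G3,15.5), (29,G4,15.5), (31,G4,17)
Step 2: Sum ranks within each group.
R_1 = 25.5 (n_1 = 5)
R_2 = 29.5 (n_2 = 4)
R_3 = 35.5 (n_3 = 3)
R_4 = 62.5 (n_4 = 5)
Step 3: H = 12/(N(N+1)) * sum(R_i^2/n_i) - 3(N+1)
     = 12/(17*18) * (25.5^2/5 + 29.5^2/4 + 35.5^2/3 + 62.5^2/5) - 3*18
     = 0.039216 * 1548.95 - 54
     = 6.742974.
Step 4: Ties present; correction factor C = 1 - 36/(17^3 - 17) = 0.992647. Corrected H = 6.742974 / 0.992647 = 6.792922.
Step 5: Under H0, H ~ chi^2(3); p-value = 0.078799.
Step 6: alpha = 0.05. fail to reject H0.

H = 6.7929, df = 3, p = 0.078799, fail to reject H0.


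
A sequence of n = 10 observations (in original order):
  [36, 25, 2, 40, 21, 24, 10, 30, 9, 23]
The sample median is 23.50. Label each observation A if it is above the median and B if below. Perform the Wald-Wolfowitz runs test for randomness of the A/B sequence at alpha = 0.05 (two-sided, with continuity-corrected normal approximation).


Step 1: Compute median = 23.50; label A = above, B = below.
Labels in order: AABABABABB  (n_A = 5, n_B = 5)
Step 2: Count runs R = 8.
Step 3: Under H0 (random ordering), E[R] = 2*n_A*n_B/(n_A+n_B) + 1 = 2*5*5/10 + 1 = 6.0000.
        Var[R] = 2*n_A*n_B*(2*n_A*n_B - n_A - n_B) / ((n_A+n_B)^2 * (n_A+n_B-1)) = 2000/900 = 2.2222.
        SD[R] = 1.4907.
Step 4: Continuity-corrected z = (R - 0.5 - E[R]) / SD[R] = (8 - 0.5 - 6.0000) / 1.4907 = 1.0062.
Step 5: Two-sided p-value via normal approximation = 2*(1 - Phi(|z|)) = 0.314305.
Step 6: alpha = 0.05. fail to reject H0.

R = 8, z = 1.0062, p = 0.314305, fail to reject H0.


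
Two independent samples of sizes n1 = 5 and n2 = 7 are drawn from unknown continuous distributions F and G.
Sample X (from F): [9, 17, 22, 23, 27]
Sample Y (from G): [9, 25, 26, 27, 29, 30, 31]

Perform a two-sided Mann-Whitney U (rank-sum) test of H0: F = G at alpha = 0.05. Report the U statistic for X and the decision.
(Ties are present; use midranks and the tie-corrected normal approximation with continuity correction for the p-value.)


Step 1: Combine and sort all 12 observations; assign midranks.
sorted (value, group): (9,X), (9,Y), (17,X), (22,X), (23,X), (25,Y), (26,Y), (27,X), (27,Y), (29,Y), (30,Y), (31,Y)
ranks: 9->1.5, 9->1.5, 17->3, 22->4, 23->5, 25->6, 26->7, 27->8.5, 27->8.5, 29->10, 30->11, 31->12
Step 2: Rank sum for X: R1 = 1.5 + 3 + 4 + 5 + 8.5 = 22.
Step 3: U_X = R1 - n1(n1+1)/2 = 22 - 5*6/2 = 22 - 15 = 7.
       U_Y = n1*n2 - U_X = 35 - 7 = 28.
Step 4: Ties are present, so use the tie-corrected normal approximation (with continuity correction) for the p-value.
Step 5: p-value = 0.103164; compare to alpha = 0.05. fail to reject H0.

U_X = 7, p = 0.103164, fail to reject H0 at alpha = 0.05.


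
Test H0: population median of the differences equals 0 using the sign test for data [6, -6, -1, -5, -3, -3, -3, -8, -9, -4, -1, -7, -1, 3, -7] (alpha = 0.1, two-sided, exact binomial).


Step 1: Discard zero differences. Original n = 15; n_eff = number of nonzero differences = 15.
Nonzero differences (with sign): +6, -6, -1, -5, -3, -3, -3, -8, -9, -4, -1, -7, -1, +3, -7
Step 2: Count signs: positive = 2, negative = 13.
Step 3: Under H0: P(positive) = 0.5, so the number of positives S ~ Bin(15, 0.5).
Step 4: Two-sided exact p-value = sum of Bin(15,0.5) probabilities at or below the observed probability = 0.007385.
Step 5: alpha = 0.1. reject H0.

n_eff = 15, pos = 2, neg = 13, p = 0.007385, reject H0.


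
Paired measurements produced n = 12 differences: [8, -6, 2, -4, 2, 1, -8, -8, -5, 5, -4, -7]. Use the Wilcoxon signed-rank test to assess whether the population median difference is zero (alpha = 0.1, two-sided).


Step 1: Drop any zero differences (none here) and take |d_i|.
|d| = [8, 6, 2, 4, 2, 1, 8, 8, 5, 5, 4, 7]
Step 2: Midrank |d_i| (ties get averaged ranks).
ranks: |8|->11, |6|->8, |2|->2.5, |4|->4.5, |2|->2.5, |1|->1, |8|->11, |8|->11, |5|->6.5, |5|->6.5, |4|->4.5, |7|->9
Step 3: Attach original signs; sum ranks with positive sign and with negative sign.
W+ = 11 + 2.5 + 2.5 + 1 + 6.5 = 23.5
W- = 8 + 4.5 + 11 + 11 + 6.5 + 4.5 + 9 = 54.5
(Check: W+ + W- = 78 should equal n(n+1)/2 = 78.)
Step 4: Test statistic W = min(W+, W-) = 23.5.
Step 5: Ties in |d|, so use the tie-corrected normal approximation.
        E[W] = n(n+1)/4 = 12*13/4 = 39.
        Tie groups: |d|=2 (t=2), |d|=4 (t=2), |d|=5 (t=2), |d|=8 (t=3); sum(t^3 - t) = 42.
        Var[W] = n(n+1)(2n+1)/24 - sum(t^3-t)/48 = 3900/24 - 42/48 = 161.625.
        z = (W - E[W]) / sqrt(Var[W]) = (23.5 - 39) / 12.7132 = -1.2192.
        Two-sided p = 2*Phi(z) = 0.222766.
Step 6: alpha = 0.1. fail to reject H0.

W+ = 23.5, W- = 54.5, W = min = 23.5, p = 0.222766, fail to reject H0.


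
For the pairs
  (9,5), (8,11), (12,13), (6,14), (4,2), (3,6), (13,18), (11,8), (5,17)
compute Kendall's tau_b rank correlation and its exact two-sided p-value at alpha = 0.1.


Step 1: Enumerate the 36 unordered pairs (i,j) with i<j and classify each by sign(x_j-x_i) * sign(y_j-y_i).
  (1,2):dx=-1,dy=+6->D; (1,3):dx=+3,dy=+8->C; (1,4):dx=-3,dy=+9->D; (1,5):dx=-5,dy=-3->C
  (1,6):dx=-6,dy=+1->D; (1,7):dx=+4,dy=+13->C; (1,8):dx=+2,dy=+3->C; (1,9):dx=-4,dy=+12->D
  (2,3):dx=+4,dy=+2->C; (2,4):dx=-2,dy=+3->D; (2,5):dx=-4,dy=-9->C; (2,6):dx=-5,dy=-5->C
  (2,7):dx=+5,dy=+7->C; (2,8):dx=+3,dy=-3->D; (2,9):dx=-3,dy=+6->D; (3,4):dx=-6,dy=+1->D
  (3,5):dx=-8,dy=-11->C; (3,6):dx=-9,dy=-7->C; (3,7):dx=+1,dy=+5->C; (3,8):dx=-1,dy=-5->C
  (3,9):dx=-7,dy=+4->D; (4,5):dx=-2,dy=-12->C; (4,6):dx=-3,dy=-8->C; (4,7):dx=+7,dy=+4->C
  (4,8):dx=+5,dy=-6->D; (4,9):dx=-1,dy=+3->D; (5,6):dx=-1,dy=+4->D; (5,7):dx=+9,dy=+16->C
  (5,8):dx=+7,dy=+6->C; (5,9):dx=+1,dy=+15->C; (6,7):dx=+10,dy=+12->C; (6,8):dx=+8,dy=+2->C
  (6,9):dx=+2,dy=+11->C; (7,8):dx=-2,dy=-10->C; (7,9):dx=-8,dy=-1->C; (8,9):dx=-6,dy=+9->D
Step 2: C = 23, D = 13, total pairs = 36.
Step 3: tau = (C - D)/(n(n-1)/2) = (23 - 13)/36 = 0.277778.
Step 4: Exact two-sided p-value (enumerate n! = 362880 permutations of y under H0): p = 0.358488.
Step 5: alpha = 0.1. fail to reject H0.

tau_b = 0.2778 (C=23, D=13), p = 0.358488, fail to reject H0.


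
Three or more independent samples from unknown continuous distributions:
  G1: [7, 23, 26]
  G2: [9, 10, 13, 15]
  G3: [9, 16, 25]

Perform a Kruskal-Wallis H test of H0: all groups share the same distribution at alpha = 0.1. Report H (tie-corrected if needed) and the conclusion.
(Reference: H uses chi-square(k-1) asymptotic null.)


Step 1: Combine all N = 10 observations and assign midranks.
sorted (value, group, rank): (7,G1,1), (9,G2,2.5), (9,G3,2.5), (10,G2,4), (13,G2,5), (15,G2,6), (16,G3,7), (23,G1,8), (25,G3,9), (26,G1,10)
Step 2: Sum ranks within each group.
R_1 = 19 (n_1 = 3)
R_2 = 17.5 (n_2 = 4)
R_3 = 18.5 (n_3 = 3)
Step 3: H = 12/(N(N+1)) * sum(R_i^2/n_i) - 3(N+1)
     = 12/(10*11) * (19^2/3 + 17.5^2/4 + 18.5^2/3) - 3*11
     = 0.109091 * 310.979 - 33
     = 0.925000.
Step 4: Ties present; correction factor C = 1 - 6/(10^3 - 10) = 0.993939. Corrected H = 0.925000 / 0.993939 = 0.930640.
Step 5: Under H0, H ~ chi^2(2); p-value = 0.627934.
Step 6: alpha = 0.1. fail to reject H0.

H = 0.9306, df = 2, p = 0.627934, fail to reject H0.


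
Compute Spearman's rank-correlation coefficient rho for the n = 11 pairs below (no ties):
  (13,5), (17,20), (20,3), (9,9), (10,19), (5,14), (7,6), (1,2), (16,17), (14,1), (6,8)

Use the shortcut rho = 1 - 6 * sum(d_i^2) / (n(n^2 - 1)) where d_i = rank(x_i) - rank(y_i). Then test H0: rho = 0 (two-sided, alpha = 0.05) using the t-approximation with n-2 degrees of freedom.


Step 1: Rank x and y separately (midranks; no ties here).
rank(x): 13->7, 17->10, 20->11, 9->5, 10->6, 5->2, 7->4, 1->1, 16->9, 14->8, 6->3
rank(y): 5->4, 20->11, 3->3, 9->7, 19->10, 14->8, 6->5, 2->2, 17->9, 1->1, 8->6
Step 2: d_i = R_x(i) - R_y(i); compute d_i^2.
  (7-4)^2=9, (10-11)^2=1, (11-3)^2=64, (5-7)^2=4, (6-10)^2=16, (2-8)^2=36, (4-5)^2=1, (1-2)^2=1, (9-9)^2=0, (8-1)^2=49, (3-6)^2=9
sum(d^2) = 190.
Step 3: rho = 1 - 6*190 / (11*(11^2 - 1)) = 1 - 1140/1320 = 0.136364.
Step 4: Under H0, t = rho * sqrt((n-2)/(1-rho^2)) = 0.4129 ~ t(9).
Step 5: Two-sided p-value from the t-distribution with 9 df = 0.689309.
Step 6: alpha = 0.05. fail to reject H0.

rho = 0.1364, p = 0.689309, fail to reject H0 at alpha = 0.05.


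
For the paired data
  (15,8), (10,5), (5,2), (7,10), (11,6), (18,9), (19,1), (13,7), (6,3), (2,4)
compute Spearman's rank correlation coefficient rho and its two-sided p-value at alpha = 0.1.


Step 1: Rank x and y separately (midranks; no ties here).
rank(x): 15->8, 10->5, 5->2, 7->4, 11->6, 18->9, 19->10, 13->7, 6->3, 2->1
rank(y): 8->8, 5->5, 2->2, 10->10, 6->6, 9->9, 1->1, 7->7, 3->3, 4->4
Step 2: d_i = R_x(i) - R_y(i); compute d_i^2.
  (8-8)^2=0, (5-5)^2=0, (2-2)^2=0, (4-10)^2=36, (6-6)^2=0, (9-9)^2=0, (10-1)^2=81, (7-7)^2=0, (3-3)^2=0, (1-4)^2=9
sum(d^2) = 126.
Step 3: rho = 1 - 6*126 / (10*(10^2 - 1)) = 1 - 756/990 = 0.236364.
Step 4: Under H0, t = rho * sqrt((n-2)/(1-rho^2)) = 0.6880 ~ t(8).
Step 5: Two-sided p-value from the t-distribution with 8 df = 0.510885.
Step 6: alpha = 0.1. fail to reject H0.

rho = 0.2364, p = 0.510885, fail to reject H0 at alpha = 0.1.


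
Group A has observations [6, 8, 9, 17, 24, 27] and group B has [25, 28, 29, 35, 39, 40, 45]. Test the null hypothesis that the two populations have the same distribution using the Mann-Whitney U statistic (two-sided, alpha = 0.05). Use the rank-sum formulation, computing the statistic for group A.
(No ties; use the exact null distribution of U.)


Step 1: Combine and sort all 13 observations; assign midranks.
sorted (value, group): (6,X), (8,X), (9,X), (17,X), (24,X), (25,Y), (27,X), (28,Y), (29,Y), (35,Y), (39,Y), (40,Y), (45,Y)
ranks: 6->1, 8->2, 9->3, 17->4, 24->5, 25->6, 27->7, 28->8, 29->9, 35->10, 39->11, 40->12, 45->13
Step 2: Rank sum for X: R1 = 1 + 2 + 3 + 4 + 5 + 7 = 22.
Step 3: U_X = R1 - n1(n1+1)/2 = 22 - 6*7/2 = 22 - 21 = 1.
       U_Y = n1*n2 - U_X = 42 - 1 = 41.
Step 4: No ties, so the exact null distribution of U (based on enumerating the C(13,6) = 1716 equally likely rank assignments) gives the two-sided p-value.
Step 5: p-value = 0.002331; compare to alpha = 0.05. reject H0.

U_X = 1, p = 0.002331, reject H0 at alpha = 0.05.


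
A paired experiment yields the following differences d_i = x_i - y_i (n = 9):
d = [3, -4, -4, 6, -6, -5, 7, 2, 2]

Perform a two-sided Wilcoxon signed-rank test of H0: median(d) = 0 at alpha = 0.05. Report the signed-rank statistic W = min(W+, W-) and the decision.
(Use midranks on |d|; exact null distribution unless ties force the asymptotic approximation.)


Step 1: Drop any zero differences (none here) and take |d_i|.
|d| = [3, 4, 4, 6, 6, 5, 7, 2, 2]
Step 2: Midrank |d_i| (ties get averaged ranks).
ranks: |3|->3, |4|->4.5, |4|->4.5, |6|->7.5, |6|->7.5, |5|->6, |7|->9, |2|->1.5, |2|->1.5
Step 3: Attach original signs; sum ranks with positive sign and with negative sign.
W+ = 3 + 7.5 + 9 + 1.5 + 1.5 = 22.5
W- = 4.5 + 4.5 + 7.5 + 6 = 22.5
(Check: W+ + W- = 45 should equal n(n+1)/2 = 45.)
Step 4: Test statistic W = min(W+, W-) = 22.5.
Step 5: Ties in |d|, so use the tie-corrected normal approximation.
        E[W] = n(n+1)/4 = 9*10/4 = 22.5.
        Tie groups: |d|=2 (t=2), |d|=4 (t=2), |d|=6 (t=2); sum(t^3 - t) = 18.
        Var[W] = n(n+1)(2n+1)/24 - sum(t^3-t)/48 = 1710/24 - 18/48 = 70.875.
        z = (W - E[W]) / sqrt(Var[W]) = (22.5 - 22.5) / 8.4187 = 0.0000.
        Two-sided p = 2*Phi(z) = 1.000000.
Step 6: alpha = 0.05. fail to reject H0.

W+ = 22.5, W- = 22.5, W = min = 22.5, p = 1.000000, fail to reject H0.


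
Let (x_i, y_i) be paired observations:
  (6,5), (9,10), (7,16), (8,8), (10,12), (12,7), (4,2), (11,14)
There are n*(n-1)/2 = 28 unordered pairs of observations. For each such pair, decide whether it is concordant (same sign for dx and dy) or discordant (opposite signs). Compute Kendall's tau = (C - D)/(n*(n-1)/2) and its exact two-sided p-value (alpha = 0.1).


Step 1: Enumerate the 28 unordered pairs (i,j) with i<j and classify each by sign(x_j-x_i) * sign(y_j-y_i).
  (1,2):dx=+3,dy=+5->C; (1,3):dx=+1,dy=+11->C; (1,4):dx=+2,dy=+3->C; (1,5):dx=+4,dy=+7->C
  (1,6):dx=+6,dy=+2->C; (1,7):dx=-2,dy=-3->C; (1,8):dx=+5,dy=+9->C; (2,3):dx=-2,dy=+6->D
  (2,4):dx=-1,dy=-2->C; (2,5):dx=+1,dy=+2->C; (2,6):dx=+3,dy=-3->D; (2,7):dx=-5,dy=-8->C
  (2,8):dx=+2,dy=+4->C; (3,4):dx=+1,dy=-8->D; (3,5):dx=+3,dy=-4->D; (3,6):dx=+5,dy=-9->D
  (3,7):dx=-3,dy=-14->C; (3,8):dx=+4,dy=-2->D; (4,5):dx=+2,dy=+4->C; (4,6):dx=+4,dy=-1->D
  (4,7):dx=-4,dy=-6->C; (4,8):dx=+3,dy=+6->C; (5,6):dx=+2,dy=-5->D; (5,7):dx=-6,dy=-10->C
  (5,8):dx=+1,dy=+2->C; (6,7):dx=-8,dy=-5->C; (6,8):dx=-1,dy=+7->D; (7,8):dx=+7,dy=+12->C
Step 2: C = 19, D = 9, total pairs = 28.
Step 3: tau = (C - D)/(n(n-1)/2) = (19 - 9)/28 = 0.357143.
Step 4: Exact two-sided p-value (enumerate n! = 40320 permutations of y under H0): p = 0.275099.
Step 5: alpha = 0.1. fail to reject H0.

tau_b = 0.3571 (C=19, D=9), p = 0.275099, fail to reject H0.


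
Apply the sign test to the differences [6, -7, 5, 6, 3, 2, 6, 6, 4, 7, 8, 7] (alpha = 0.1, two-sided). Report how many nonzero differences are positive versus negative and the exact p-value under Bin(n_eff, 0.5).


Step 1: Discard zero differences. Original n = 12; n_eff = number of nonzero differences = 12.
Nonzero differences (with sign): +6, -7, +5, +6, +3, +2, +6, +6, +4, +7, +8, +7
Step 2: Count signs: positive = 11, negative = 1.
Step 3: Under H0: P(positive) = 0.5, so the number of positives S ~ Bin(12, 0.5).
Step 4: Two-sided exact p-value = sum of Bin(12,0.5) probabilities at or below the observed probability = 0.006348.
Step 5: alpha = 0.1. reject H0.

n_eff = 12, pos = 11, neg = 1, p = 0.006348, reject H0.


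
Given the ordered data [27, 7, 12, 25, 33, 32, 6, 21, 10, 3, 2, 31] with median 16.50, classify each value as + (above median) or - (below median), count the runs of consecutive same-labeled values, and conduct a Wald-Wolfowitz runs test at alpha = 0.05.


Step 1: Compute median = 16.50; label A = above, B = below.
Labels in order: ABBAAABABBBA  (n_A = 6, n_B = 6)
Step 2: Count runs R = 7.
Step 3: Under H0 (random ordering), E[R] = 2*n_A*n_B/(n_A+n_B) + 1 = 2*6*6/12 + 1 = 7.0000.
        Var[R] = 2*n_A*n_B*(2*n_A*n_B - n_A - n_B) / ((n_A+n_B)^2 * (n_A+n_B-1)) = 4320/1584 = 2.7273.
        SD[R] = 1.6514.
Step 4: R = E[R], so z = 0 with no continuity correction.
Step 5: Two-sided p-value via normal approximation = 2*(1 - Phi(|z|)) = 1.000000.
Step 6: alpha = 0.05. fail to reject H0.

R = 7, z = 0.0000, p = 1.000000, fail to reject H0.


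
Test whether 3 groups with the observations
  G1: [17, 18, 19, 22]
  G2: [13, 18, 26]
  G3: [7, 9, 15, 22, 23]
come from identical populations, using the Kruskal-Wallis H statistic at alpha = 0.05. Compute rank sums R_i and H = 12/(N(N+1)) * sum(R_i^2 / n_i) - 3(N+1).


Step 1: Combine all N = 12 observations and assign midranks.
sorted (value, group, rank): (7,G3,1), (9,G3,2), (13,G2,3), (15,G3,4), (17,G1,5), (18,G1,6.5), (18,G2,6.5), (19,G1,8), (22,G1,9.5), (22,G3,9.5), (23,G3,11), (26,G2,12)
Step 2: Sum ranks within each group.
R_1 = 29 (n_1 = 4)
R_2 = 21.5 (n_2 = 3)
R_3 = 27.5 (n_3 = 5)
Step 3: H = 12/(N(N+1)) * sum(R_i^2/n_i) - 3(N+1)
     = 12/(12*13) * (29^2/4 + 21.5^2/3 + 27.5^2/5) - 3*13
     = 0.076923 * 515.583 - 39
     = 0.660256.
Step 4: Ties present; correction factor C = 1 - 12/(12^3 - 12) = 0.993007. Corrected H = 0.660256 / 0.993007 = 0.664906.
Step 5: Under H0, H ~ chi^2(2); p-value = 0.717162.
Step 6: alpha = 0.05. fail to reject H0.

H = 0.6649, df = 2, p = 0.717162, fail to reject H0.


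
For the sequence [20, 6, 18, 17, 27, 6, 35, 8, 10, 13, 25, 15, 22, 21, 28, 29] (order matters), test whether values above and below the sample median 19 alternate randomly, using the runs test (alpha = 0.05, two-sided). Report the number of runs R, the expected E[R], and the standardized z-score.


Step 1: Compute median = 19; label A = above, B = below.
Labels in order: ABBBABABBBABAAAA  (n_A = 8, n_B = 8)
Step 2: Count runs R = 9.
Step 3: Under H0 (random ordering), E[R] = 2*n_A*n_B/(n_A+n_B) + 1 = 2*8*8/16 + 1 = 9.0000.
        Var[R] = 2*n_A*n_B*(2*n_A*n_B - n_A - n_B) / ((n_A+n_B)^2 * (n_A+n_B-1)) = 14336/3840 = 3.7333.
        SD[R] = 1.9322.
Step 4: R = E[R], so z = 0 with no continuity correction.
Step 5: Two-sided p-value via normal approximation = 2*(1 - Phi(|z|)) = 1.000000.
Step 6: alpha = 0.05. fail to reject H0.

R = 9, z = 0.0000, p = 1.000000, fail to reject H0.


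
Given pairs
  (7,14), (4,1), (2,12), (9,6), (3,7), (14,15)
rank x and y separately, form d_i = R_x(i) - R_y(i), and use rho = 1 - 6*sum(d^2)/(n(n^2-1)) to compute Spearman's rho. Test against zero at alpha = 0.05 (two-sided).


Step 1: Rank x and y separately (midranks; no ties here).
rank(x): 7->4, 4->3, 2->1, 9->5, 3->2, 14->6
rank(y): 14->5, 1->1, 12->4, 6->2, 7->3, 15->6
Step 2: d_i = R_x(i) - R_y(i); compute d_i^2.
  (4-5)^2=1, (3-1)^2=4, (1-4)^2=9, (5-2)^2=9, (2-3)^2=1, (6-6)^2=0
sum(d^2) = 24.
Step 3: rho = 1 - 6*24 / (6*(6^2 - 1)) = 1 - 144/210 = 0.314286.
Step 4: Under H0, t = rho * sqrt((n-2)/(1-rho^2)) = 0.6621 ~ t(4).
Step 5: Two-sided p-value from the t-distribution with 4 df = 0.544093.
Step 6: alpha = 0.05. fail to reject H0.

rho = 0.3143, p = 0.544093, fail to reject H0 at alpha = 0.05.


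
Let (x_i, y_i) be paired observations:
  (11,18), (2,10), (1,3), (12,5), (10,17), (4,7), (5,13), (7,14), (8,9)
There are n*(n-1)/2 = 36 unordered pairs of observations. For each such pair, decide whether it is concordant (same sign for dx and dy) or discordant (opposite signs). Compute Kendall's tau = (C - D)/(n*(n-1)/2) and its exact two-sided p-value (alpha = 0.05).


Step 1: Enumerate the 36 unordered pairs (i,j) with i<j and classify each by sign(x_j-x_i) * sign(y_j-y_i).
  (1,2):dx=-9,dy=-8->C; (1,3):dx=-10,dy=-15->C; (1,4):dx=+1,dy=-13->D; (1,5):dx=-1,dy=-1->C
  (1,6):dx=-7,dy=-11->C; (1,7):dx=-6,dy=-5->C; (1,8):dx=-4,dy=-4->C; (1,9):dx=-3,dy=-9->C
  (2,3):dx=-1,dy=-7->C; (2,4):dx=+10,dy=-5->D; (2,5):dx=+8,dy=+7->C; (2,6):dx=+2,dy=-3->D
  (2,7):dx=+3,dy=+3->C; (2,8):dx=+5,dy=+4->C; (2,9):dx=+6,dy=-1->D; (3,4):dx=+11,dy=+2->C
  (3,5):dx=+9,dy=+14->C; (3,6):dx=+3,dy=+4->C; (3,7):dx=+4,dy=+10->C; (3,8):dx=+6,dy=+11->C
  (3,9):dx=+7,dy=+6->C; (4,5):dx=-2,dy=+12->D; (4,6):dx=-8,dy=+2->D; (4,7):dx=-7,dy=+8->D
  (4,8):dx=-5,dy=+9->D; (4,9):dx=-4,dy=+4->D; (5,6):dx=-6,dy=-10->C; (5,7):dx=-5,dy=-4->C
  (5,8):dx=-3,dy=-3->C; (5,9):dx=-2,dy=-8->C; (6,7):dx=+1,dy=+6->C; (6,8):dx=+3,dy=+7->C
  (6,9):dx=+4,dy=+2->C; (7,8):dx=+2,dy=+1->C; (7,9):dx=+3,dy=-4->D; (8,9):dx=+1,dy=-5->D
Step 2: C = 25, D = 11, total pairs = 36.
Step 3: tau = (C - D)/(n(n-1)/2) = (25 - 11)/36 = 0.388889.
Step 4: Exact two-sided p-value (enumerate n! = 362880 permutations of y under H0): p = 0.180181.
Step 5: alpha = 0.05. fail to reject H0.

tau_b = 0.3889 (C=25, D=11), p = 0.180181, fail to reject H0.


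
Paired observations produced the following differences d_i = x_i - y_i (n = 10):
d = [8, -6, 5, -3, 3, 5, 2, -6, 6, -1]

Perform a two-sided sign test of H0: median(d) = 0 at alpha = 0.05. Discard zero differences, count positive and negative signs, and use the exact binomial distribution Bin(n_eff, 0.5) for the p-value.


Step 1: Discard zero differences. Original n = 10; n_eff = number of nonzero differences = 10.
Nonzero differences (with sign): +8, -6, +5, -3, +3, +5, +2, -6, +6, -1
Step 2: Count signs: positive = 6, negative = 4.
Step 3: Under H0: P(positive) = 0.5, so the number of positives S ~ Bin(10, 0.5).
Step 4: Two-sided exact p-value = sum of Bin(10,0.5) probabilities at or below the observed probability = 0.753906.
Step 5: alpha = 0.05. fail to reject H0.

n_eff = 10, pos = 6, neg = 4, p = 0.753906, fail to reject H0.


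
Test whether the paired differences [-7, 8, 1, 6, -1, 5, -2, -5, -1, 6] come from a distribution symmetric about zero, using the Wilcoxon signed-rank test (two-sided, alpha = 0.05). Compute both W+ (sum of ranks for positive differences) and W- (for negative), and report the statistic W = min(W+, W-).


Step 1: Drop any zero differences (none here) and take |d_i|.
|d| = [7, 8, 1, 6, 1, 5, 2, 5, 1, 6]
Step 2: Midrank |d_i| (ties get averaged ranks).
ranks: |7|->9, |8|->10, |1|->2, |6|->7.5, |1|->2, |5|->5.5, |2|->4, |5|->5.5, |1|->2, |6|->7.5
Step 3: Attach original signs; sum ranks with positive sign and with negative sign.
W+ = 10 + 2 + 7.5 + 5.5 + 7.5 = 32.5
W- = 9 + 2 + 4 + 5.5 + 2 = 22.5
(Check: W+ + W- = 55 should equal n(n+1)/2 = 55.)
Step 4: Test statistic W = min(W+, W-) = 22.5.
Step 5: Ties in |d|, so use the tie-corrected normal approximation.
        E[W] = n(n+1)/4 = 10*11/4 = 27.5.
        Tie groups: |d|=1 (t=3), |d|=5 (t=2), |d|=6 (t=2); sum(t^3 - t) = 36.
        Var[W] = n(n+1)(2n+1)/24 - sum(t^3-t)/48 = 2310/24 - 36/48 = 95.5.
        z = (W - E[W]) / sqrt(Var[W]) = (22.5 - 27.5) / 9.7724 = -0.5116.
        Two-sided p = 2*Phi(z) = 0.608900.
Step 6: alpha = 0.05. fail to reject H0.

W+ = 32.5, W- = 22.5, W = min = 22.5, p = 0.608900, fail to reject H0.


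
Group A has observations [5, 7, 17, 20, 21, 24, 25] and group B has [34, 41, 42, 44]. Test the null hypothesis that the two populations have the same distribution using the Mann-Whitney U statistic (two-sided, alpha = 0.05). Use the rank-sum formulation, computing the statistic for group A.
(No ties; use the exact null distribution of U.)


Step 1: Combine and sort all 11 observations; assign midranks.
sorted (value, group): (5,X), (7,X), (17,X), (20,X), (21,X), (24,X), (25,X), (34,Y), (41,Y), (42,Y), (44,Y)
ranks: 5->1, 7->2, 17->3, 20->4, 21->5, 24->6, 25->7, 34->8, 41->9, 42->10, 44->11
Step 2: Rank sum for X: R1 = 1 + 2 + 3 + 4 + 5 + 6 + 7 = 28.
Step 3: U_X = R1 - n1(n1+1)/2 = 28 - 7*8/2 = 28 - 28 = 0.
       U_Y = n1*n2 - U_X = 28 - 0 = 28.
Step 4: No ties, so the exact null distribution of U (based on enumerating the C(11,7) = 330 equally likely rank assignments) gives the two-sided p-value.
Step 5: p-value = 0.006061; compare to alpha = 0.05. reject H0.

U_X = 0, p = 0.006061, reject H0 at alpha = 0.05.


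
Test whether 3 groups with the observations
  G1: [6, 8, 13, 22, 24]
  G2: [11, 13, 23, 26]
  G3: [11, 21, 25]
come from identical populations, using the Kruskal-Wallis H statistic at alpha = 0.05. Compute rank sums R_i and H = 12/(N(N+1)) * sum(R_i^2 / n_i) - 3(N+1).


Step 1: Combine all N = 12 observations and assign midranks.
sorted (value, group, rank): (6,G1,1), (8,G1,2), (11,G2,3.5), (11,G3,3.5), (13,G1,5.5), (13,G2,5.5), (21,G3,7), (22,G1,8), (23,G2,9), (24,G1,10), (25,G3,11), (26,G2,12)
Step 2: Sum ranks within each group.
R_1 = 26.5 (n_1 = 5)
R_2 = 30 (n_2 = 4)
R_3 = 21.5 (n_3 = 3)
Step 3: H = 12/(N(N+1)) * sum(R_i^2/n_i) - 3(N+1)
     = 12/(12*13) * (26.5^2/5 + 30^2/4 + 21.5^2/3) - 3*13
     = 0.076923 * 519.533 - 39
     = 0.964103.
Step 4: Ties present; correction factor C = 1 - 12/(12^3 - 12) = 0.993007. Corrected H = 0.964103 / 0.993007 = 0.970892.
Step 5: Under H0, H ~ chi^2(2); p-value = 0.615423.
Step 6: alpha = 0.05. fail to reject H0.

H = 0.9709, df = 2, p = 0.615423, fail to reject H0.


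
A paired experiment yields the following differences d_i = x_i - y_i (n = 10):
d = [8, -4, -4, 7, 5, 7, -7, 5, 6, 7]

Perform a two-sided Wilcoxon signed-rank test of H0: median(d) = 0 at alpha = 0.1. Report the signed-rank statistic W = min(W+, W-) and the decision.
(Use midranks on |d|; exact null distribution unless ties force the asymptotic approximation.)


Step 1: Drop any zero differences (none here) and take |d_i|.
|d| = [8, 4, 4, 7, 5, 7, 7, 5, 6, 7]
Step 2: Midrank |d_i| (ties get averaged ranks).
ranks: |8|->10, |4|->1.5, |4|->1.5, |7|->7.5, |5|->3.5, |7|->7.5, |7|->7.5, |5|->3.5, |6|->5, |7|->7.5
Step 3: Attach original signs; sum ranks with positive sign and with negative sign.
W+ = 10 + 7.5 + 3.5 + 7.5 + 3.5 + 5 + 7.5 = 44.5
W- = 1.5 + 1.5 + 7.5 = 10.5
(Check: W+ + W- = 55 should equal n(n+1)/2 = 55.)
Step 4: Test statistic W = min(W+, W-) = 10.5.
Step 5: Ties in |d|, so use the tie-corrected normal approximation.
        E[W] = n(n+1)/4 = 10*11/4 = 27.5.
        Tie groups: |d|=4 (t=2), |d|=5 (t=2), |d|=7 (t=4); sum(t^3 - t) = 72.
        Var[W] = n(n+1)(2n+1)/24 - sum(t^3-t)/48 = 2310/24 - 72/48 = 94.75.
        z = (W - E[W]) / sqrt(Var[W]) = (10.5 - 27.5) / 9.7340 = -1.7465.
        Two-sided p = 2*Phi(z) = 0.080731.
Step 6: alpha = 0.1. reject H0.

W+ = 44.5, W- = 10.5, W = min = 10.5, p = 0.080731, reject H0.


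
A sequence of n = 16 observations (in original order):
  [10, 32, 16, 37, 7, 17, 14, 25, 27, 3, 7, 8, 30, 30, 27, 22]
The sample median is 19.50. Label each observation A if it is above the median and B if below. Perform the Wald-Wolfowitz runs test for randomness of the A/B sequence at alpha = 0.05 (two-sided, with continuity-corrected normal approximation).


Step 1: Compute median = 19.50; label A = above, B = below.
Labels in order: BABABBBAABBBAAAA  (n_A = 8, n_B = 8)
Step 2: Count runs R = 8.
Step 3: Under H0 (random ordering), E[R] = 2*n_A*n_B/(n_A+n_B) + 1 = 2*8*8/16 + 1 = 9.0000.
        Var[R] = 2*n_A*n_B*(2*n_A*n_B - n_A - n_B) / ((n_A+n_B)^2 * (n_A+n_B-1)) = 14336/3840 = 3.7333.
        SD[R] = 1.9322.
Step 4: Continuity-corrected z = (R + 0.5 - E[R]) / SD[R] = (8 + 0.5 - 9.0000) / 1.9322 = -0.2588.
Step 5: Two-sided p-value via normal approximation = 2*(1 - Phi(|z|)) = 0.795809.
Step 6: alpha = 0.05. fail to reject H0.

R = 8, z = -0.2588, p = 0.795809, fail to reject H0.


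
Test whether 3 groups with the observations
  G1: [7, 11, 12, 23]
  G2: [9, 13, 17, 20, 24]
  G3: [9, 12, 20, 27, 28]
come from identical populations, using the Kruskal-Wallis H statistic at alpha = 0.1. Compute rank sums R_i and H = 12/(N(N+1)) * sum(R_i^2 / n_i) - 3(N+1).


Step 1: Combine all N = 14 observations and assign midranks.
sorted (value, group, rank): (7,G1,1), (9,G2,2.5), (9,G3,2.5), (11,G1,4), (12,G1,5.5), (12,G3,5.5), (13,G2,7), (17,G2,8), (20,G2,9.5), (20,G3,9.5), (23,G1,11), (24,G2,12), (27,G3,13), (28,G3,14)
Step 2: Sum ranks within each group.
R_1 = 21.5 (n_1 = 4)
R_2 = 39 (n_2 = 5)
R_3 = 44.5 (n_3 = 5)
Step 3: H = 12/(N(N+1)) * sum(R_i^2/n_i) - 3(N+1)
     = 12/(14*15) * (21.5^2/4 + 39^2/5 + 44.5^2/5) - 3*15
     = 0.057143 * 815.812 - 45
     = 1.617857.
Step 4: Ties present; correction factor C = 1 - 18/(14^3 - 14) = 0.993407. Corrected H = 1.617857 / 0.993407 = 1.628595.
Step 5: Under H0, H ~ chi^2(2); p-value = 0.442950.
Step 6: alpha = 0.1. fail to reject H0.

H = 1.6286, df = 2, p = 0.442950, fail to reject H0.


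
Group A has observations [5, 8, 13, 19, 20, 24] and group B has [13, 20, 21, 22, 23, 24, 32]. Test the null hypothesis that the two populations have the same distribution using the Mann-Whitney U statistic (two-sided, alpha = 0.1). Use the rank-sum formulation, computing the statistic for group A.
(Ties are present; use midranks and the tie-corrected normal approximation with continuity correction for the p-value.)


Step 1: Combine and sort all 13 observations; assign midranks.
sorted (value, group): (5,X), (8,X), (13,X), (13,Y), (19,X), (20,X), (20,Y), (21,Y), (22,Y), (23,Y), (24,X), (24,Y), (32,Y)
ranks: 5->1, 8->2, 13->3.5, 13->3.5, 19->5, 20->6.5, 20->6.5, 21->8, 22->9, 23->10, 24->11.5, 24->11.5, 32->13
Step 2: Rank sum for X: R1 = 1 + 2 + 3.5 + 5 + 6.5 + 11.5 = 29.5.
Step 3: U_X = R1 - n1(n1+1)/2 = 29.5 - 6*7/2 = 29.5 - 21 = 8.5.
       U_Y = n1*n2 - U_X = 42 - 8.5 = 33.5.
Step 4: Ties are present, so use the tie-corrected normal approximation (with continuity correction) for the p-value.
Step 5: p-value = 0.085179; compare to alpha = 0.1. reject H0.

U_X = 8.5, p = 0.085179, reject H0 at alpha = 0.1.


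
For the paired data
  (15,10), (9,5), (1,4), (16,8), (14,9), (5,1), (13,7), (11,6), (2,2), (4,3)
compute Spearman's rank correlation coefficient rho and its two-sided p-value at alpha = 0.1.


Step 1: Rank x and y separately (midranks; no ties here).
rank(x): 15->9, 9->5, 1->1, 16->10, 14->8, 5->4, 13->7, 11->6, 2->2, 4->3
rank(y): 10->10, 5->5, 4->4, 8->8, 9->9, 1->1, 7->7, 6->6, 2->2, 3->3
Step 2: d_i = R_x(i) - R_y(i); compute d_i^2.
  (9-10)^2=1, (5-5)^2=0, (1-4)^2=9, (10-8)^2=4, (8-9)^2=1, (4-1)^2=9, (7-7)^2=0, (6-6)^2=0, (2-2)^2=0, (3-3)^2=0
sum(d^2) = 24.
Step 3: rho = 1 - 6*24 / (10*(10^2 - 1)) = 1 - 144/990 = 0.854545.
Step 4: Under H0, t = rho * sqrt((n-2)/(1-rho^2)) = 4.6537 ~ t(8).
Step 5: Two-sided p-value from the t-distribution with 8 df = 0.001637.
Step 6: alpha = 0.1. reject H0.

rho = 0.8545, p = 0.001637, reject H0 at alpha = 0.1.


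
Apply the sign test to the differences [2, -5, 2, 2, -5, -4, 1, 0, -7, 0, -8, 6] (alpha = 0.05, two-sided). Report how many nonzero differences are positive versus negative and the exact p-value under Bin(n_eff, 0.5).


Step 1: Discard zero differences. Original n = 12; n_eff = number of nonzero differences = 10.
Nonzero differences (with sign): +2, -5, +2, +2, -5, -4, +1, -7, -8, +6
Step 2: Count signs: positive = 5, negative = 5.
Step 3: Under H0: P(positive) = 0.5, so the number of positives S ~ Bin(10, 0.5).
Step 4: Two-sided exact p-value = sum of Bin(10,0.5) probabilities at or below the observed probability = 1.000000.
Step 5: alpha = 0.05. fail to reject H0.

n_eff = 10, pos = 5, neg = 5, p = 1.000000, fail to reject H0.


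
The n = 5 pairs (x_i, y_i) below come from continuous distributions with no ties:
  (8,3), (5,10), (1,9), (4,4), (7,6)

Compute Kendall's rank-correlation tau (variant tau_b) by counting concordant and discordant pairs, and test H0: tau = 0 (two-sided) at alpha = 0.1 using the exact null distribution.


Step 1: Enumerate the 10 unordered pairs (i,j) with i<j and classify each by sign(x_j-x_i) * sign(y_j-y_i).
  (1,2):dx=-3,dy=+7->D; (1,3):dx=-7,dy=+6->D; (1,4):dx=-4,dy=+1->D; (1,5):dx=-1,dy=+3->D
  (2,3):dx=-4,dy=-1->C; (2,4):dx=-1,dy=-6->C; (2,5):dx=+2,dy=-4->D; (3,4):dx=+3,dy=-5->D
  (3,5):dx=+6,dy=-3->D; (4,5):dx=+3,dy=+2->C
Step 2: C = 3, D = 7, total pairs = 10.
Step 3: tau = (C - D)/(n(n-1)/2) = (3 - 7)/10 = -0.400000.
Step 4: Exact two-sided p-value (enumerate n! = 120 permutations of y under H0): p = 0.483333.
Step 5: alpha = 0.1. fail to reject H0.

tau_b = -0.4000 (C=3, D=7), p = 0.483333, fail to reject H0.


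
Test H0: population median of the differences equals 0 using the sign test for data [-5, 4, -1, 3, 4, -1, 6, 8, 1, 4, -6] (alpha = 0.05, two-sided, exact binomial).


Step 1: Discard zero differences. Original n = 11; n_eff = number of nonzero differences = 11.
Nonzero differences (with sign): -5, +4, -1, +3, +4, -1, +6, +8, +1, +4, -6
Step 2: Count signs: positive = 7, negative = 4.
Step 3: Under H0: P(positive) = 0.5, so the number of positives S ~ Bin(11, 0.5).
Step 4: Two-sided exact p-value = sum of Bin(11,0.5) probabilities at or below the observed probability = 0.548828.
Step 5: alpha = 0.05. fail to reject H0.

n_eff = 11, pos = 7, neg = 4, p = 0.548828, fail to reject H0.


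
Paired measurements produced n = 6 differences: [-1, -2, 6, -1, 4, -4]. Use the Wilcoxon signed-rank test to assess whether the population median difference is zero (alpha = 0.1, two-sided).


Step 1: Drop any zero differences (none here) and take |d_i|.
|d| = [1, 2, 6, 1, 4, 4]
Step 2: Midrank |d_i| (ties get averaged ranks).
ranks: |1|->1.5, |2|->3, |6|->6, |1|->1.5, |4|->4.5, |4|->4.5
Step 3: Attach original signs; sum ranks with positive sign and with negative sign.
W+ = 6 + 4.5 = 10.5
W- = 1.5 + 3 + 1.5 + 4.5 = 10.5
(Check: W+ + W- = 21 should equal n(n+1)/2 = 21.)
Step 4: Test statistic W = min(W+, W-) = 10.5.
Step 5: Ties in |d|, so use the tie-corrected normal approximation.
        E[W] = n(n+1)/4 = 6*7/4 = 10.5.
        Tie groups: |d|=1 (t=2), |d|=4 (t=2); sum(t^3 - t) = 12.
        Var[W] = n(n+1)(2n+1)/24 - sum(t^3-t)/48 = 546/24 - 12/48 = 22.5.
        z = (W - E[W]) / sqrt(Var[W]) = (10.5 - 10.5) / 4.7434 = 0.0000.
        Two-sided p = 2*Phi(z) = 1.000000.
Step 6: alpha = 0.1. fail to reject H0.

W+ = 10.5, W- = 10.5, W = min = 10.5, p = 1.000000, fail to reject H0.


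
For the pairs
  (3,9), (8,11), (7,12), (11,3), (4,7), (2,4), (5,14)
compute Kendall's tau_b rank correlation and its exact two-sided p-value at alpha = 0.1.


Step 1: Enumerate the 21 unordered pairs (i,j) with i<j and classify each by sign(x_j-x_i) * sign(y_j-y_i).
  (1,2):dx=+5,dy=+2->C; (1,3):dx=+4,dy=+3->C; (1,4):dx=+8,dy=-6->D; (1,5):dx=+1,dy=-2->D
  (1,6):dx=-1,dy=-5->C; (1,7):dx=+2,dy=+5->C; (2,3):dx=-1,dy=+1->D; (2,4):dx=+3,dy=-8->D
  (2,5):dx=-4,dy=-4->C; (2,6):dx=-6,dy=-7->C; (2,7):dx=-3,dy=+3->D; (3,4):dx=+4,dy=-9->D
  (3,5):dx=-3,dy=-5->C; (3,6):dx=-5,dy=-8->C; (3,7):dx=-2,dy=+2->D; (4,5):dx=-7,dy=+4->D
  (4,6):dx=-9,dy=+1->D; (4,7):dx=-6,dy=+11->D; (5,6):dx=-2,dy=-3->C; (5,7):dx=+1,dy=+7->C
  (6,7):dx=+3,dy=+10->C
Step 2: C = 11, D = 10, total pairs = 21.
Step 3: tau = (C - D)/(n(n-1)/2) = (11 - 10)/21 = 0.047619.
Step 4: Exact two-sided p-value (enumerate n! = 5040 permutations of y under H0): p = 1.000000.
Step 5: alpha = 0.1. fail to reject H0.

tau_b = 0.0476 (C=11, D=10), p = 1.000000, fail to reject H0.


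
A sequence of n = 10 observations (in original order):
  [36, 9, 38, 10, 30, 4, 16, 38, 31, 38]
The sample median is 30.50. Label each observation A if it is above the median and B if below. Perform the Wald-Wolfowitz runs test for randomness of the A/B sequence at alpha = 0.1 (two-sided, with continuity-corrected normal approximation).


Step 1: Compute median = 30.50; label A = above, B = below.
Labels in order: ABABBBBAAA  (n_A = 5, n_B = 5)
Step 2: Count runs R = 5.
Step 3: Under H0 (random ordering), E[R] = 2*n_A*n_B/(n_A+n_B) + 1 = 2*5*5/10 + 1 = 6.0000.
        Var[R] = 2*n_A*n_B*(2*n_A*n_B - n_A - n_B) / ((n_A+n_B)^2 * (n_A+n_B-1)) = 2000/900 = 2.2222.
        SD[R] = 1.4907.
Step 4: Continuity-corrected z = (R + 0.5 - E[R]) / SD[R] = (5 + 0.5 - 6.0000) / 1.4907 = -0.3354.
Step 5: Two-sided p-value via normal approximation = 2*(1 - Phi(|z|)) = 0.737316.
Step 6: alpha = 0.1. fail to reject H0.

R = 5, z = -0.3354, p = 0.737316, fail to reject H0.


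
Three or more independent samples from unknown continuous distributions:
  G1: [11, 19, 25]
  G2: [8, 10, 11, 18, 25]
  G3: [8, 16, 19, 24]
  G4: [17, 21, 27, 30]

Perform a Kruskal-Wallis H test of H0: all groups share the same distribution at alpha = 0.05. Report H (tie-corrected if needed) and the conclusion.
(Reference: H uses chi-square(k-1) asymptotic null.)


Step 1: Combine all N = 16 observations and assign midranks.
sorted (value, group, rank): (8,G2,1.5), (8,G3,1.5), (10,G2,3), (11,G1,4.5), (11,G2,4.5), (16,G3,6), (17,G4,7), (18,G2,8), (19,G1,9.5), (19,G3,9.5), (21,G4,11), (24,G3,12), (25,G1,13.5), (25,G2,13.5), (27,G4,15), (30,G4,16)
Step 2: Sum ranks within each group.
R_1 = 27.5 (n_1 = 3)
R_2 = 30.5 (n_2 = 5)
R_3 = 29 (n_3 = 4)
R_4 = 49 (n_4 = 4)
Step 3: H = 12/(N(N+1)) * sum(R_i^2/n_i) - 3(N+1)
     = 12/(16*17) * (27.5^2/3 + 30.5^2/5 + 29^2/4 + 49^2/4) - 3*17
     = 0.044118 * 1248.63 - 51
     = 4.086765.
Step 4: Ties present; correction factor C = 1 - 24/(16^3 - 16) = 0.994118. Corrected H = 4.086765 / 0.994118 = 4.110947.
Step 5: Under H0, H ~ chi^2(3); p-value = 0.249730.
Step 6: alpha = 0.05. fail to reject H0.

H = 4.1109, df = 3, p = 0.249730, fail to reject H0.


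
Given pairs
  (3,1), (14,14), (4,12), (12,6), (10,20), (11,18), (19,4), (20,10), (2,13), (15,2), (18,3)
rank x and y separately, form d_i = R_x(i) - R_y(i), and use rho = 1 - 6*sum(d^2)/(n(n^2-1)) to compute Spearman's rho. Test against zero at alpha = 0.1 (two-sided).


Step 1: Rank x and y separately (midranks; no ties here).
rank(x): 3->2, 14->7, 4->3, 12->6, 10->4, 11->5, 19->10, 20->11, 2->1, 15->8, 18->9
rank(y): 1->1, 14->9, 12->7, 6->5, 20->11, 18->10, 4->4, 10->6, 13->8, 2->2, 3->3
Step 2: d_i = R_x(i) - R_y(i); compute d_i^2.
  (2-1)^2=1, (7-9)^2=4, (3-7)^2=16, (6-5)^2=1, (4-11)^2=49, (5-10)^2=25, (10-4)^2=36, (11-6)^2=25, (1-8)^2=49, (8-2)^2=36, (9-3)^2=36
sum(d^2) = 278.
Step 3: rho = 1 - 6*278 / (11*(11^2 - 1)) = 1 - 1668/1320 = -0.263636.
Step 4: Under H0, t = rho * sqrt((n-2)/(1-rho^2)) = -0.8199 ~ t(9).
Step 5: Two-sided p-value from the t-distribution with 9 df = 0.433441.
Step 6: alpha = 0.1. fail to reject H0.

rho = -0.2636, p = 0.433441, fail to reject H0 at alpha = 0.1.


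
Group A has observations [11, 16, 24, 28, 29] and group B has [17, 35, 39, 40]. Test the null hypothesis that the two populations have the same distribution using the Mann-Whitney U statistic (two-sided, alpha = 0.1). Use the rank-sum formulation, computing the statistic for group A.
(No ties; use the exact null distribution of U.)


Step 1: Combine and sort all 9 observations; assign midranks.
sorted (value, group): (11,X), (16,X), (17,Y), (24,X), (28,X), (29,X), (35,Y), (39,Y), (40,Y)
ranks: 11->1, 16->2, 17->3, 24->4, 28->5, 29->6, 35->7, 39->8, 40->9
Step 2: Rank sum for X: R1 = 1 + 2 + 4 + 5 + 6 = 18.
Step 3: U_X = R1 - n1(n1+1)/2 = 18 - 5*6/2 = 18 - 15 = 3.
       U_Y = n1*n2 - U_X = 20 - 3 = 17.
Step 4: No ties, so the exact null distribution of U (based on enumerating the C(9,5) = 126 equally likely rank assignments) gives the two-sided p-value.
Step 5: p-value = 0.111111; compare to alpha = 0.1. fail to reject H0.

U_X = 3, p = 0.111111, fail to reject H0 at alpha = 0.1.
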